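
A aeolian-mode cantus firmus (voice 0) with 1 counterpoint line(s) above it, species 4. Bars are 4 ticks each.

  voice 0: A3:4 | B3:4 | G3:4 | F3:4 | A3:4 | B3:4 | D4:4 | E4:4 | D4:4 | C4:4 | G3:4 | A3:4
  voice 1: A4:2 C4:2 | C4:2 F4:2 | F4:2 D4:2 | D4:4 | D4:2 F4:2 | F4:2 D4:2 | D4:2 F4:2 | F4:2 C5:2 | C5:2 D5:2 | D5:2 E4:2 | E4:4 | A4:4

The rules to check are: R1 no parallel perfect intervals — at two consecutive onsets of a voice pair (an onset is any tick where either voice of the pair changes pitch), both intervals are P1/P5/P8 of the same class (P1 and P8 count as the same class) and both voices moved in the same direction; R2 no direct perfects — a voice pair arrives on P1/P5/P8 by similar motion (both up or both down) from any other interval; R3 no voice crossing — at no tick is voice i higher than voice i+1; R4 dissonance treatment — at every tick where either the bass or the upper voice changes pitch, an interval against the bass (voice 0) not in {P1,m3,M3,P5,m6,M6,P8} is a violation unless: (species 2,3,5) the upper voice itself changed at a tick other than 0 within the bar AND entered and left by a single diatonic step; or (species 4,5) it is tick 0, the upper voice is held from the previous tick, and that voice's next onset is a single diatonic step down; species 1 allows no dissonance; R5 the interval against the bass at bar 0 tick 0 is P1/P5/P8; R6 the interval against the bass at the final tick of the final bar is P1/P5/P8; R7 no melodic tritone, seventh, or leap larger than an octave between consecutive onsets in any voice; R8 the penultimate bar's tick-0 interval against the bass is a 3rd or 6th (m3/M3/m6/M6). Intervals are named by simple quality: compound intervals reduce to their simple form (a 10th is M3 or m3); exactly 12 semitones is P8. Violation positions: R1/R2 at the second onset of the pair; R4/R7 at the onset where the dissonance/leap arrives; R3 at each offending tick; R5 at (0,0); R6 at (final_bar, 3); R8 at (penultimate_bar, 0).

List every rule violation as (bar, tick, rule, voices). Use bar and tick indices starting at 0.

bar 0: v0=A3 v1=A4 downbeat P8
bar 1: v0=B3 v1=C4 downbeat m2
bar 2: v0=G3 v1=F4 downbeat m7
bar 3: v0=F3 v1=D4 downbeat M6
bar 4: v0=A3 v1=D4 downbeat P4
bar 5: v0=B3 v1=F4 downbeat TT
bar 6: v0=D4 v1=D4 downbeat P1
bar 7: v0=E4 v1=F4 downbeat m2
bar 8: v0=D4 v1=C5 downbeat m7
bar 9: v0=C4 v1=D5 downbeat M2
bar 10: v0=G3 v1=E4 downbeat M6
bar 11: v0=A3 v1=A4 downbeat P8
  -> R4 @ bar 1 tick 0 v(0, 1): B3/C4 m2 untreated
  -> R4 @ bar 1 tick 2 v(0, 1): B3/F4 TT untreated
  -> R4 @ bar 2 tick 0 v(0, 1): G3/F4 m7 untreated
  -> R4 @ bar 4 tick 0 v(0, 1): A3/D4 P4 untreated
  -> R4 @ bar 5 tick 0 v(0, 1): B3/F4 TT untreated
  -> R4 @ bar 7 tick 0 v(0, 1): E4/F4 m2 untreated
  -> R4 @ bar 8 tick 0 v(0, 1): D4/C5 m7 untreated
  -> R4 @ bar 9 tick 0 v(0, 1): C4/D5 M2 untreated
  -> R7 @ bar 9 tick 2 v(1,): D5->E4 leap 10st
  -> R2 @ bar 11 tick 0 v(0, 1): G3/E4 M6 -> A3/A4 P8 similar

(1, 0, R4, (0, 1))
(1, 2, R4, (0, 1))
(2, 0, R4, (0, 1))
(4, 0, R4, (0, 1))
(5, 0, R4, (0, 1))
(7, 0, R4, (0, 1))
(8, 0, R4, (0, 1))
(9, 0, R4, (0, 1))
(9, 2, R7, (1,))
(11, 0, R2, (0, 1))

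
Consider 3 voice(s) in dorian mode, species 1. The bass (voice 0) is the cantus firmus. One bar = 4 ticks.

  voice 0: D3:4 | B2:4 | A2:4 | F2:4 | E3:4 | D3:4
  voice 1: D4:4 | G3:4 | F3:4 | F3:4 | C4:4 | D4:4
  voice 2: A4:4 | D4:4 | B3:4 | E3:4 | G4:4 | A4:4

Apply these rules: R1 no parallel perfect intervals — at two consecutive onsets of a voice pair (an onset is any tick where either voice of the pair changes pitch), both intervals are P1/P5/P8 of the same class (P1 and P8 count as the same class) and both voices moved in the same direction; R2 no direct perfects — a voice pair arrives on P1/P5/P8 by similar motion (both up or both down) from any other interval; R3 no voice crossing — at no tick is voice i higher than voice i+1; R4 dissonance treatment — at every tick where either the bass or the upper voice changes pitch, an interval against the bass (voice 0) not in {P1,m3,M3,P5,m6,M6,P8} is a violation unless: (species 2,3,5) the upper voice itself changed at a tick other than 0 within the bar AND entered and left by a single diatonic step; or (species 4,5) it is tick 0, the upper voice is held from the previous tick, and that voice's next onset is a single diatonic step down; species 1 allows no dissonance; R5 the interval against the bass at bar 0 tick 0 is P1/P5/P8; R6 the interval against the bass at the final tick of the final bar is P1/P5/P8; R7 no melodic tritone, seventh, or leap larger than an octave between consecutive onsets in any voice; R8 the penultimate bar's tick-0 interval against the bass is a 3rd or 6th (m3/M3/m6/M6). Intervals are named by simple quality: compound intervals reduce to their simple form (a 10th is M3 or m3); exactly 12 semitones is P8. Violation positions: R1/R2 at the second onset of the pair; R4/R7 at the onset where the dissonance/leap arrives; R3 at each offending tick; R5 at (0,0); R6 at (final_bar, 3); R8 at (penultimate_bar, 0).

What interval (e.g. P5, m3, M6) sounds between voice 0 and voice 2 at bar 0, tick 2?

P5

voice 0=D3 voice 2=A4 -> P5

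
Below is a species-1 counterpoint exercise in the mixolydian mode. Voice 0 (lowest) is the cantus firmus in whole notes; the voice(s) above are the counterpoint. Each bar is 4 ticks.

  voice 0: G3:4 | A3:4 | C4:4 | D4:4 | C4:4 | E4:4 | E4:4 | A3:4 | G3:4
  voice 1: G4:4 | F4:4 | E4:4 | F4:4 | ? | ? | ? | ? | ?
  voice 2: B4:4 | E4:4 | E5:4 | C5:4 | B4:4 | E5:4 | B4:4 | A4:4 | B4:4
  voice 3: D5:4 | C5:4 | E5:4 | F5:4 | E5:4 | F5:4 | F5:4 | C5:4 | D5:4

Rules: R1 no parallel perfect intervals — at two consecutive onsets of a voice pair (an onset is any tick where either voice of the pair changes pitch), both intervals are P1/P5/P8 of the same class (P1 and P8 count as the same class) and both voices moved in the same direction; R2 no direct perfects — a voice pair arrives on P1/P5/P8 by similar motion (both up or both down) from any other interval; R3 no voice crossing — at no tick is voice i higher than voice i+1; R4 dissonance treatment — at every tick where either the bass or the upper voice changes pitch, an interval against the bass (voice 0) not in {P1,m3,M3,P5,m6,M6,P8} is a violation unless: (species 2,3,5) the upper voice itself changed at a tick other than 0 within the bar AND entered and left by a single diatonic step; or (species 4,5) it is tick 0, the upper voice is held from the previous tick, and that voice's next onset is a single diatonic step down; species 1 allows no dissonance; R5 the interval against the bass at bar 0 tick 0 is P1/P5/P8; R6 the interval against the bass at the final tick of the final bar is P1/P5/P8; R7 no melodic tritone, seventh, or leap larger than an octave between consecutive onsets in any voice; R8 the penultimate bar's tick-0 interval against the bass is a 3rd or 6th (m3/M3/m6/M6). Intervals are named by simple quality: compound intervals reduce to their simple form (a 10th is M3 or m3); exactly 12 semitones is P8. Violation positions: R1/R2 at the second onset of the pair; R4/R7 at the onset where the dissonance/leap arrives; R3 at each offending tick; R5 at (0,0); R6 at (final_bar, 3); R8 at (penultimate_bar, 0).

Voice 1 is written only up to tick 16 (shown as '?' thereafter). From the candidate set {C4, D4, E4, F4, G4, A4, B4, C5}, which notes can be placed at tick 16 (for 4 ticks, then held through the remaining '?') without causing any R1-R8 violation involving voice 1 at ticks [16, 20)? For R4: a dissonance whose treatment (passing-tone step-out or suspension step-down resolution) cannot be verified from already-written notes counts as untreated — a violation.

C4: violates R2
D4: violates R4
E4: violates R1
F4: violates R4
G4: legal
A4: legal
B4: violates R4,R7
C5: violates R3

{A4, G4}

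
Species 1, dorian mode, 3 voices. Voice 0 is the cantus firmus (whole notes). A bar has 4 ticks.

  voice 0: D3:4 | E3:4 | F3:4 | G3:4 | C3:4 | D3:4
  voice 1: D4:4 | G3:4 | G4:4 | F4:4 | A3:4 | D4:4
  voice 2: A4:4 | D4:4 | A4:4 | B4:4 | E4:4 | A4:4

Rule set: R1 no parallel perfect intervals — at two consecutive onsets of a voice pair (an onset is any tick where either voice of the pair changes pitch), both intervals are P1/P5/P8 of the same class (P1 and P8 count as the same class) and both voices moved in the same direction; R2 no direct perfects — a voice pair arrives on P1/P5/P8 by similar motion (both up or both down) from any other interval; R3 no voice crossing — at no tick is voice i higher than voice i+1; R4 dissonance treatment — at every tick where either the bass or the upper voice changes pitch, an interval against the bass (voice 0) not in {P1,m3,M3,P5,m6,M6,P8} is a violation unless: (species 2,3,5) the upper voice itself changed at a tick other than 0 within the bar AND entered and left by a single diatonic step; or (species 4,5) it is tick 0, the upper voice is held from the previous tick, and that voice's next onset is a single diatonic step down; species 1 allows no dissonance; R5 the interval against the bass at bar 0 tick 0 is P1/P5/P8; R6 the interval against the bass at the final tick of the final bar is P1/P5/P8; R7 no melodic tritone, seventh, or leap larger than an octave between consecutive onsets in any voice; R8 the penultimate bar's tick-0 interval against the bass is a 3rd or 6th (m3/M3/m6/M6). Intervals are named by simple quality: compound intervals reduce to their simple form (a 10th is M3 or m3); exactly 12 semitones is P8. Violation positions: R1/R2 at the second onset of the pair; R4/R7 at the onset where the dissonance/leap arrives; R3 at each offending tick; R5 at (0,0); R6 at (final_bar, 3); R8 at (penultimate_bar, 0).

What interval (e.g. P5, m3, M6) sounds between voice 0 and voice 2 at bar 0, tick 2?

P5

voice 0=D3 voice 2=A4 -> P5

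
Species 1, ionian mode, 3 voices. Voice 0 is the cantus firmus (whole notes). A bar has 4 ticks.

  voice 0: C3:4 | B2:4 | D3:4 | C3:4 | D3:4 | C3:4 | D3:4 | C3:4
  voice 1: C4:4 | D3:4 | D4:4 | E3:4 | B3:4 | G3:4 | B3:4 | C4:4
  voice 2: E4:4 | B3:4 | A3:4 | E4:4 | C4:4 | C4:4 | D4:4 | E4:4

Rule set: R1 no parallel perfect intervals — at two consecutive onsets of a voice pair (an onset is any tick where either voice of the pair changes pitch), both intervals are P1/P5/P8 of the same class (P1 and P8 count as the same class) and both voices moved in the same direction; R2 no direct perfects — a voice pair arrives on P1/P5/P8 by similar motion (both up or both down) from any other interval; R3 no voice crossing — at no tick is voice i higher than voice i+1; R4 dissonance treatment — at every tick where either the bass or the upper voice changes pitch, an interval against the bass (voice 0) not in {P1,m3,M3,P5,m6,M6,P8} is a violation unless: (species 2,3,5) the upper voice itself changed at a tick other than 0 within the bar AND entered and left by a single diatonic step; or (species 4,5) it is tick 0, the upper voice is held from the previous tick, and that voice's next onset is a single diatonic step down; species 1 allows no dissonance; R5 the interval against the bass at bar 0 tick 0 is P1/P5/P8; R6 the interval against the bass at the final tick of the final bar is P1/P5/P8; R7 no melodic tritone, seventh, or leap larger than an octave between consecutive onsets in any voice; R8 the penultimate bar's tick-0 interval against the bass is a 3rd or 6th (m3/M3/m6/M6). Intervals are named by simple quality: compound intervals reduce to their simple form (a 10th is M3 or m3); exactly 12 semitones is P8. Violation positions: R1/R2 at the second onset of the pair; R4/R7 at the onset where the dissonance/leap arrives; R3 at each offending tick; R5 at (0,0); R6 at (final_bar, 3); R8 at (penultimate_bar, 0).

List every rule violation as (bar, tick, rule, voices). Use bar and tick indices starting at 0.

bar 0: v0=C3 v1=C4 v2=E4 downbeat M3
bar 1: v0=B2 v1=D3 v2=B3 downbeat P8
bar 2: v0=D3 v1=D4 v2=A3 downbeat P5
bar 3: v0=C3 v1=E3 v2=E4 downbeat M3
bar 4: v0=D3 v1=B3 v2=C4 downbeat m7
bar 5: v0=C3 v1=G3 v2=C4 downbeat P8
bar 6: v0=D3 v1=B3 v2=D4 downbeat P8
bar 7: v0=C3 v1=C4 v2=E4 downbeat M3
  -> R5 @ bar 0 tick 0 v(0, 2): opens on M3
  -> R2 @ bar 1 tick 0 v(0, 2): C3/E4 M3 -> B2/B3 P8 similar
  -> R7 @ bar 1 tick 0 v(1,): C4->D3 leap 10st
  -> R2 @ bar 2 tick 0 v(0, 1): B2/D3 m3 -> D3/D4 P8 similar
  -> R3 @ bar 2 tick 0 v(1, 2): D4 above A3
  -> R3 @ bar 2 tick 1 v(1, 2): D4 above A3
  -> R3 @ bar 2 tick 2 v(1, 2): D4 above A3
  -> R3 @ bar 2 tick 3 v(1, 2): D4 above A3
  -> R7 @ bar 3 tick 0 v(1,): D4->E3 leap 10st
  -> R4 @ bar 4 tick 0 v(0, 2): D3/C4 m7 untreated
  -> R2 @ bar 5 tick 0 v(0, 1): D3/B3 M6 -> C3/G3 P5 similar
  -> R1 @ bar 6 tick 0 v(0, 2): C3/C4 P8 -> D3/D4 P8 similar
  -> R8 @ bar 6 tick 0 v(0, 2): penult P8 not 3rd/6th
  -> R6 @ bar 7 tick 3 v(0, 2): closes on M3

(0, 0, R5, (0, 2))
(1, 0, R2, (0, 2))
(1, 0, R7, (1,))
(2, 0, R2, (0, 1))
(2, 0, R3, (1, 2))
(2, 1, R3, (1, 2))
(2, 2, R3, (1, 2))
(2, 3, R3, (1, 2))
(3, 0, R7, (1,))
(4, 0, R4, (0, 2))
(5, 0, R2, (0, 1))
(6, 0, R1, (0, 2))
(6, 0, R8, (0, 2))
(7, 3, R6, (0, 2))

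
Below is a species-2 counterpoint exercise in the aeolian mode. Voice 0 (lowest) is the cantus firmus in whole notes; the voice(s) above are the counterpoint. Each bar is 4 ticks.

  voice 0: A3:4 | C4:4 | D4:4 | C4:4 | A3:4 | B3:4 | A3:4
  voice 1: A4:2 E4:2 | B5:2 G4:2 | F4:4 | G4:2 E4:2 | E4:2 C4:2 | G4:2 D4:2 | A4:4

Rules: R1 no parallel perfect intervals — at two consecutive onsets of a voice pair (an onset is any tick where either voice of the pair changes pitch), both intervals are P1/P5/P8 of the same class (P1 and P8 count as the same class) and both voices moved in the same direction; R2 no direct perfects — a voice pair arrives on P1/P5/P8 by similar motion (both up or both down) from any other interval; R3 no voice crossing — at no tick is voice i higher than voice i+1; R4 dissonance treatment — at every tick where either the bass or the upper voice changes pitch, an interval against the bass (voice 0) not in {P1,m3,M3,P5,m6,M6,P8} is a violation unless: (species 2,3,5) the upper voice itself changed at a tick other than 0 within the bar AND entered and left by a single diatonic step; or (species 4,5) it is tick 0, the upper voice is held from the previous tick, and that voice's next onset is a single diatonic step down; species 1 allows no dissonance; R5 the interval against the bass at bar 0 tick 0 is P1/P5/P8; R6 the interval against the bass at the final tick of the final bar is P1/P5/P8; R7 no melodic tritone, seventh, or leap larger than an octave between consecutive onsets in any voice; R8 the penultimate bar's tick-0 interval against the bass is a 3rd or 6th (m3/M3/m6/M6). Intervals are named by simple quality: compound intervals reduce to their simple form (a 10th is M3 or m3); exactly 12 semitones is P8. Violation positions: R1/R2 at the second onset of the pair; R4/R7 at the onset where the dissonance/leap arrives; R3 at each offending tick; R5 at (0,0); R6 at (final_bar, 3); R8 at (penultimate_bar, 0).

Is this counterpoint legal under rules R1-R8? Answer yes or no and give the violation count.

bar 0: v0=A3 v1=A4 (P8)
bar 1: v0=C4 v1=B5 (M7)
bar 2: v0=D4 v1=F4 (m3)
bar 3: v0=C4 v1=G4 (P5)
bar 4: v0=A3 v1=E4 (P5)
bar 5: v0=B3 v1=G4 (m6)
bar 6: v0=A3 v1=A4 (P8)
  R4 @ bar1.0: C4/B5 M7 untreated
  R7 @ bar1.0: E4->B5 leap 19st
  R7 @ bar1.2: B5->G4 leap 16st

No (3 violations)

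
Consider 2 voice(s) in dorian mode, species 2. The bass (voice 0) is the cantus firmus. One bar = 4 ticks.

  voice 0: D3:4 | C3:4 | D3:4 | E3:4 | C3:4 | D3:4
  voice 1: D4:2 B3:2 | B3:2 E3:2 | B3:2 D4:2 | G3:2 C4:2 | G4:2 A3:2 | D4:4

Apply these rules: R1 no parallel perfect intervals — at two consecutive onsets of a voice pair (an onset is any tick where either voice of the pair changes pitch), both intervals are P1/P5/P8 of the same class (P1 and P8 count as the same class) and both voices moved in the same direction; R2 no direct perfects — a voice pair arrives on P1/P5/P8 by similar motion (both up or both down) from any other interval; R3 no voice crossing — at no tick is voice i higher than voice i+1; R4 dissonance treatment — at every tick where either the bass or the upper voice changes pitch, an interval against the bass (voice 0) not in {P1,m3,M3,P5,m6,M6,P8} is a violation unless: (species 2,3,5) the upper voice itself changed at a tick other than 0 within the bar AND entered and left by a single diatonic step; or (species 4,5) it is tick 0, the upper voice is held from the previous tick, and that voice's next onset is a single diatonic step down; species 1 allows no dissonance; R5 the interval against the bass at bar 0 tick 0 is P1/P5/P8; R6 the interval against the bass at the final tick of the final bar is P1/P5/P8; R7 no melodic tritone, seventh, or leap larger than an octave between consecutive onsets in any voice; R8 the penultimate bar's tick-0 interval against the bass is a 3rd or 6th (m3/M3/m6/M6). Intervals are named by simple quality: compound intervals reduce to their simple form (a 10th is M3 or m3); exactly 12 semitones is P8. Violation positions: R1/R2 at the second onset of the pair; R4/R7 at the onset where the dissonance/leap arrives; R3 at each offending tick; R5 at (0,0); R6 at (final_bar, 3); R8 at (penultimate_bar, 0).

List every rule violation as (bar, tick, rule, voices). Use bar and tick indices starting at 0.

(1, 0, R4, (0, 1))
(4, 0, R8, (0, 1))
(4, 2, R7, (1,))
(5, 0, R2, (0, 1))

bar 0: v0=D3 v1=D4 downbeat P8
bar 1: v0=C3 v1=B3 downbeat M7
bar 2: v0=D3 v1=B3 downbeat M6
bar 3: v0=E3 v1=G3 downbeat m3
bar 4: v0=C3 v1=G4 downbeat P5
bar 5: v0=D3 v1=D4 downbeat P8
  -> R4 @ bar 1 tick 0 v(0, 1): C3/B3 M7 untreated
  -> R8 @ bar 4 tick 0 v(0, 1): penult P5 not 3rd/6th
  -> R7 @ bar 4 tick 2 v(1,): G4->A3 leap 10st
  -> R2 @ bar 5 tick 0 v(0, 1): C3/A3 M6 -> D3/D4 P8 similar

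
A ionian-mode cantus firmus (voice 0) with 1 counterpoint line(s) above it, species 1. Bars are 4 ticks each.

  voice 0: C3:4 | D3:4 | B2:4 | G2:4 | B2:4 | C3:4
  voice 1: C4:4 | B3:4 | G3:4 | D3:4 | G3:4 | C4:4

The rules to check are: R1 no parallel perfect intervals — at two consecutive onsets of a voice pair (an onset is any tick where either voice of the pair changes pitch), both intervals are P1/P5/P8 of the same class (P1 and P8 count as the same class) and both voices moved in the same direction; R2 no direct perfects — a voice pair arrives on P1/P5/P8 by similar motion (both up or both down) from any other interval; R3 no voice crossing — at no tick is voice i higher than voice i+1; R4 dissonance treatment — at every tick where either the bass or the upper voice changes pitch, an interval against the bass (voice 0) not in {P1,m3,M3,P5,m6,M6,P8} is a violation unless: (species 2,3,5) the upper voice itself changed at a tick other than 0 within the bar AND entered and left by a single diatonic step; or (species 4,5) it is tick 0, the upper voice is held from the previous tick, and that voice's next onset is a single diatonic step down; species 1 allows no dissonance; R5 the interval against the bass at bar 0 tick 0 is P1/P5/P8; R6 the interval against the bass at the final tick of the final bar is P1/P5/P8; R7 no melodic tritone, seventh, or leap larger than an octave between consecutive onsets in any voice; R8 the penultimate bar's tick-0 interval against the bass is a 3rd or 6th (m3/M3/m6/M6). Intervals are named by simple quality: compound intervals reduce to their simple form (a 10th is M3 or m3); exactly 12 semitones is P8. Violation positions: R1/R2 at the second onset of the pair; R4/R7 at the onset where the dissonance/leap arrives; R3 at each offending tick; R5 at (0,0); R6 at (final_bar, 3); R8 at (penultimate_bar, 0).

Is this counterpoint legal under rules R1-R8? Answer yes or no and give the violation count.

bar 0: v0=C3 v1=C4 (P8)
bar 1: v0=D3 v1=B3 (M6)
bar 2: v0=B2 v1=G3 (m6)
bar 3: v0=G2 v1=D3 (P5)
bar 4: v0=B2 v1=G3 (m6)
bar 5: v0=C3 v1=C4 (P8)
  R2 @ bar3.0: B2/G3 m6 -> G2/D3 P5 similar
  R2 @ bar5.0: B2/G3 m6 -> C3/C4 P8 similar

No (2 violations)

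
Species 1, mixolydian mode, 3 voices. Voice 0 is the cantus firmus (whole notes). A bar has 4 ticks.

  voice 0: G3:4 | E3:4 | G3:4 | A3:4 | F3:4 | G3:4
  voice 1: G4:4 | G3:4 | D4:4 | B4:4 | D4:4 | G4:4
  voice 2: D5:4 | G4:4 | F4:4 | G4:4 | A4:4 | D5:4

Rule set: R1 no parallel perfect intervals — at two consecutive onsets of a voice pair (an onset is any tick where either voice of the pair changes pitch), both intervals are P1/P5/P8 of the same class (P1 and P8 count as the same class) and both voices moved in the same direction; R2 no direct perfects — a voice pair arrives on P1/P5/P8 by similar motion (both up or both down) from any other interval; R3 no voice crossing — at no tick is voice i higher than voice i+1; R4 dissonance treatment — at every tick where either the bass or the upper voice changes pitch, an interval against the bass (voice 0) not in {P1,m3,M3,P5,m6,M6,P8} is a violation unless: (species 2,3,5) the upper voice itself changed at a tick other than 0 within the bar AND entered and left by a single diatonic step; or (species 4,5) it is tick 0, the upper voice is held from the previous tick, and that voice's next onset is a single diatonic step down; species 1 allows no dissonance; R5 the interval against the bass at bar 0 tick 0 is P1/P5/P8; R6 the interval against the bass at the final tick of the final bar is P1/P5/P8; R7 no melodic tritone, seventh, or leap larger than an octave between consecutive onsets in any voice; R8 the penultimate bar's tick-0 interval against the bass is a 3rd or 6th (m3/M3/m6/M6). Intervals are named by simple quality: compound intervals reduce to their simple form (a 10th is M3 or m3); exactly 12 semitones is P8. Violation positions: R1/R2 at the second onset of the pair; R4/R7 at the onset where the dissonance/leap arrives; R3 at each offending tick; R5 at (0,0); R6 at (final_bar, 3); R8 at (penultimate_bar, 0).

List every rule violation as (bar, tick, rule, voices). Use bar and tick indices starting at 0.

bar 0: v0=G3 v1=G4 v2=D5 downbeat P5
bar 1: v0=E3 v1=G3 v2=G4 downbeat m3
bar 2: v0=G3 v1=D4 v2=F4 downbeat m7
bar 3: v0=A3 v1=B4 v2=G4 downbeat m7
bar 4: v0=F3 v1=D4 v2=A4 downbeat M3
bar 5: v0=G3 v1=G4 v2=D5 downbeat P5
  -> R2 @ bar 1 tick 0 v(1, 2): G4/D5 P5 -> G3/G4 P8 similar
  -> R2 @ bar 2 tick 0 v(0, 1): E3/G3 m3 -> G3/D4 P5 similar
  -> R4 @ bar 2 tick 0 v(0, 2): G3/F4 m7 untreated
  -> R3 @ bar 3 tick 0 v(1, 2): B4 above G4
  -> R4 @ bar 3 tick 0 v(0, 1): A3/B4 M2 untreated
  -> R4 @ bar 3 tick 0 v(0, 2): A3/G4 m7 untreated
  -> R3 @ bar 3 tick 1 v(1, 2): B4 above G4
  -> R3 @ bar 3 tick 2 v(1, 2): B4 above G4
  -> R3 @ bar 3 tick 3 v(1, 2): B4 above G4
  -> R1 @ bar 5 tick 0 v(1, 2): D4/A4 P5 -> G4/D5 P5 similar
  -> R2 @ bar 5 tick 0 v(0, 1): F3/D4 M6 -> G3/G4 P8 similar
  -> R2 @ bar 5 tick 0 v(0, 2): F3/A4 M3 -> G3/D5 P5 similar

(1, 0, R2, (1, 2))
(2, 0, R2, (0, 1))
(2, 0, R4, (0, 2))
(3, 0, R3, (1, 2))
(3, 0, R4, (0, 1))
(3, 0, R4, (0, 2))
(3, 1, R3, (1, 2))
(3, 2, R3, (1, 2))
(3, 3, R3, (1, 2))
(5, 0, R1, (1, 2))
(5, 0, R2, (0, 1))
(5, 0, R2, (0, 2))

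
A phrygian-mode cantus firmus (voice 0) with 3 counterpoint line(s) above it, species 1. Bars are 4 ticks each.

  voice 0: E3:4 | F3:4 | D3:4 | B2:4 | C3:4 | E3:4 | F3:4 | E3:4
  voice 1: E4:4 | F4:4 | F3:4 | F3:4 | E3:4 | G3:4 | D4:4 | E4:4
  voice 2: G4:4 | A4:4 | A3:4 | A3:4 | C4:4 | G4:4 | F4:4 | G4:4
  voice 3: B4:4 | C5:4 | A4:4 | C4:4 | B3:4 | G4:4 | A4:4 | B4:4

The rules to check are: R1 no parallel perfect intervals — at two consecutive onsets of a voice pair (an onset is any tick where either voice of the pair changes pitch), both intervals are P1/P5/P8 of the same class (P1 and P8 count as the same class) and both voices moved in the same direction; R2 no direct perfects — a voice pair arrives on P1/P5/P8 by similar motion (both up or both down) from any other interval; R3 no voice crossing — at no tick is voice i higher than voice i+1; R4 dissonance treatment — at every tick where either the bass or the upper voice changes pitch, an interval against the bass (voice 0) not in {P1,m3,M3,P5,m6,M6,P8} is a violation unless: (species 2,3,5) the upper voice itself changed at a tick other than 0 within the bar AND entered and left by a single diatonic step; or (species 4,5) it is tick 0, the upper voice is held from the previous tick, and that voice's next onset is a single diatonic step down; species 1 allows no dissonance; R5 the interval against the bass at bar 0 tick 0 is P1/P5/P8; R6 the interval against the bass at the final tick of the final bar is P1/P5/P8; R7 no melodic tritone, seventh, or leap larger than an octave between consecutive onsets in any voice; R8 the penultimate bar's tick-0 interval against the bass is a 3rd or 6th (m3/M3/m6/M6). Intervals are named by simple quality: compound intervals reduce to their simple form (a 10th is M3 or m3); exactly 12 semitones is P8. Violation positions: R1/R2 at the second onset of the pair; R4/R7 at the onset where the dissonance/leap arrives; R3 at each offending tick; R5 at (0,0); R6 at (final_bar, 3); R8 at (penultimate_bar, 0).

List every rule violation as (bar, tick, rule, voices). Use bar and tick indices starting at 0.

bar 0: v0=E3 v1=E4 v2=G4 v3=B4 downbeat P5
bar 1: v0=F3 v1=F4 v2=A4 v3=C5 downbeat P5
bar 2: v0=D3 v1=F3 v2=A3 v3=A4 downbeat P5
bar 3: v0=B2 v1=F3 v2=A3 v3=C4 downbeat m2
bar 4: v0=C3 v1=E3 v2=C4 v3=B3 downbeat M7
bar 5: v0=E3 v1=G3 v2=G4 v3=G4 downbeat m3
bar 6: v0=F3 v1=D4 v2=F4 v3=A4 downbeat M3
bar 7: v0=E3 v1=E4 v2=G4 v3=B4 downbeat P5
  -> R5 @ bar 0 tick 0 v(0, 2): opens on m3
  -> R1 @ bar 1 tick 0 v(0, 1): E3/E4 P8 -> F3/F4 P8 similar
  -> R1 @ bar 1 tick 0 v(0, 3): E3/B4 P5 -> F3/C5 P5 similar
  -> R1 @ bar 1 tick 0 v(1, 3): E4/B4 P5 -> F4/C5 P5 similar
  -> R1 @ bar 2 tick 0 v(0, 3): F3/C5 P5 -> D3/A4 P5 similar
  -> R2 @ bar 2 tick 0 v(0, 2): F3/A4 M3 -> D3/A3 P5 similar
  -> R2 @ bar 2 tick 0 v(2, 3): A4/C5 m3 -> A3/A4 P8 similar
  -> R4 @ bar 3 tick 0 v(0, 1): B2/F3 TT untreated
  -> R4 @ bar 3 tick 0 v(0, 2): B2/A3 m7 untreated
  -> R4 @ bar 3 tick 0 v(0, 3): B2/C4 m2 untreated
  -> R1 @ bar 4 tick 0 v(1, 3): F3/C4 P5 -> E3/B3 P5 similar
  -> R2 @ bar 4 tick 0 v(0, 2): B2/A3 m7 -> C3/C4 P8 similar
  -> R3 @ bar 4 tick 0 v(2, 3): C4 above B3
  -> R4 @ bar 4 tick 0 v(0, 3): C3/B3 M7 untreated
  -> R3 @ bar 4 tick 1 v(2, 3): C4 above B3
  -> R3 @ bar 4 tick 2 v(2, 3): C4 above B3
  -> R3 @ bar 4 tick 3 v(2, 3): C4 above B3
  -> R2 @ bar 5 tick 0 v(1, 2): E3/C4 m6 -> G3/G4 P8 similar
  -> R2 @ bar 5 tick 0 v(1, 3): E3/B3 P5 -> G3/G4 P8 similar
  -> R2 @ bar 5 tick 0 v(2, 3): C4/B3 m2 -> G4/G4 P1 similar
  -> R2 @ bar 6 tick 0 v(1, 3): G3/G4 P8 -> D4/A4 P5 similar
  -> R8 @ bar 6 tick 0 v(0, 2): penult P8 not 3rd/6th
  -> R1 @ bar 7 tick 0 v(1, 3): D4/A4 P5 -> E4/B4 P5 similar
  -> R6 @ bar 7 tick 3 v(0, 2): closes on m3

(0, 0, R5, (0, 2))
(1, 0, R1, (0, 1))
(1, 0, R1, (0, 3))
(1, 0, R1, (1, 3))
(2, 0, R1, (0, 3))
(2, 0, R2, (0, 2))
(2, 0, R2, (2, 3))
(3, 0, R4, (0, 1))
(3, 0, R4, (0, 2))
(3, 0, R4, (0, 3))
(4, 0, R1, (1, 3))
(4, 0, R2, (0, 2))
(4, 0, R3, (2, 3))
(4, 0, R4, (0, 3))
(4, 1, R3, (2, 3))
(4, 2, R3, (2, 3))
(4, 3, R3, (2, 3))
(5, 0, R2, (1, 2))
(5, 0, R2, (1, 3))
(5, 0, R2, (2, 3))
(6, 0, R2, (1, 3))
(6, 0, R8, (0, 2))
(7, 0, R1, (1, 3))
(7, 3, R6, (0, 2))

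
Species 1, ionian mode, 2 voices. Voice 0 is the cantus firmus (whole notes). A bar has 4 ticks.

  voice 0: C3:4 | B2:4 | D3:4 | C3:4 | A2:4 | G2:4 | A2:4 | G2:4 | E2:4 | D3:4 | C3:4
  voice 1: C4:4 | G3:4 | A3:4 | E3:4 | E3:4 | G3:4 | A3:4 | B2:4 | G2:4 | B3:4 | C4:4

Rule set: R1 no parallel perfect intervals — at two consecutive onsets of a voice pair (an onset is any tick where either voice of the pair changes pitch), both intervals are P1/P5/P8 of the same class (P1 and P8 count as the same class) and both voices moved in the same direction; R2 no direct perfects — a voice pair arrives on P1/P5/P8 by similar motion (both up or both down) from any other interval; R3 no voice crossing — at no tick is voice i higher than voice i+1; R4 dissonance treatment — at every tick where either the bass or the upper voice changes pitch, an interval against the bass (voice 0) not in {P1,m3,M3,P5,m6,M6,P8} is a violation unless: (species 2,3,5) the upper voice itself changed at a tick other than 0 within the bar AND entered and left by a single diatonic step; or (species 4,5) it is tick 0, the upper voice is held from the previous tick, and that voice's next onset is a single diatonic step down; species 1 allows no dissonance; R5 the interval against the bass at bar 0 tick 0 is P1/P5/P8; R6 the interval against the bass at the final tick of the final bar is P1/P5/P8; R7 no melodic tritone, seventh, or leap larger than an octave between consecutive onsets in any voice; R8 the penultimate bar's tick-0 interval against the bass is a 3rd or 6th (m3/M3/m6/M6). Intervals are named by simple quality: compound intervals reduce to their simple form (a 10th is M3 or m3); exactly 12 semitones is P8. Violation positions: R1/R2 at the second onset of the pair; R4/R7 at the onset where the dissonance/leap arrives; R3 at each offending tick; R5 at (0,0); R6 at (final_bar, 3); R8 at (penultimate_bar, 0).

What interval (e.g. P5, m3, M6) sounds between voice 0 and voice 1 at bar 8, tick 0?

m3

voice 0=E2 voice 1=G2 -> m3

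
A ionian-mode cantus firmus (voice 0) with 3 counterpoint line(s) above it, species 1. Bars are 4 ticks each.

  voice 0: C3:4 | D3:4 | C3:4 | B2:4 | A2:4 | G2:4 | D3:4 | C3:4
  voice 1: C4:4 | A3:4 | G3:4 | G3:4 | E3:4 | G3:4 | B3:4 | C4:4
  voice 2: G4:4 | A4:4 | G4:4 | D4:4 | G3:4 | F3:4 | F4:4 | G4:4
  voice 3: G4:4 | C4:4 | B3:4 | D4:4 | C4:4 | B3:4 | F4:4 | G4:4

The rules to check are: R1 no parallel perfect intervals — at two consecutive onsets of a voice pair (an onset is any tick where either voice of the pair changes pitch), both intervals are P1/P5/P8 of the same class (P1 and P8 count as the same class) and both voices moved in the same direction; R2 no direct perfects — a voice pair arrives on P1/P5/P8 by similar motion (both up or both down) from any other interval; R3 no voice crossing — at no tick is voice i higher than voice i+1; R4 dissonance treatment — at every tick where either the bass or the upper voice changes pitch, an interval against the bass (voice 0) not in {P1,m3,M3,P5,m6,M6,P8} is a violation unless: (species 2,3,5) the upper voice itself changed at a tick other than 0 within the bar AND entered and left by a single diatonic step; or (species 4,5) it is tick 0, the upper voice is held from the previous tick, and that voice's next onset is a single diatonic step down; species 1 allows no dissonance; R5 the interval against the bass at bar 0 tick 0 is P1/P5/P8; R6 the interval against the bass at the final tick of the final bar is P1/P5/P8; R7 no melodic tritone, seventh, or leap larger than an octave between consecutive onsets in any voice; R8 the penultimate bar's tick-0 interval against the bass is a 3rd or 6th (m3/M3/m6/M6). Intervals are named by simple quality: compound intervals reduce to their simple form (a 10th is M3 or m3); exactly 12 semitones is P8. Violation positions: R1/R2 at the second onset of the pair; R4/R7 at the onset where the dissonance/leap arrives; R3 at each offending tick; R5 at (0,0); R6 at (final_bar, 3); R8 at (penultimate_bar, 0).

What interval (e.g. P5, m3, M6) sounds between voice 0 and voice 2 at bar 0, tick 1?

voice 0=C3 voice 2=G4 -> P5

P5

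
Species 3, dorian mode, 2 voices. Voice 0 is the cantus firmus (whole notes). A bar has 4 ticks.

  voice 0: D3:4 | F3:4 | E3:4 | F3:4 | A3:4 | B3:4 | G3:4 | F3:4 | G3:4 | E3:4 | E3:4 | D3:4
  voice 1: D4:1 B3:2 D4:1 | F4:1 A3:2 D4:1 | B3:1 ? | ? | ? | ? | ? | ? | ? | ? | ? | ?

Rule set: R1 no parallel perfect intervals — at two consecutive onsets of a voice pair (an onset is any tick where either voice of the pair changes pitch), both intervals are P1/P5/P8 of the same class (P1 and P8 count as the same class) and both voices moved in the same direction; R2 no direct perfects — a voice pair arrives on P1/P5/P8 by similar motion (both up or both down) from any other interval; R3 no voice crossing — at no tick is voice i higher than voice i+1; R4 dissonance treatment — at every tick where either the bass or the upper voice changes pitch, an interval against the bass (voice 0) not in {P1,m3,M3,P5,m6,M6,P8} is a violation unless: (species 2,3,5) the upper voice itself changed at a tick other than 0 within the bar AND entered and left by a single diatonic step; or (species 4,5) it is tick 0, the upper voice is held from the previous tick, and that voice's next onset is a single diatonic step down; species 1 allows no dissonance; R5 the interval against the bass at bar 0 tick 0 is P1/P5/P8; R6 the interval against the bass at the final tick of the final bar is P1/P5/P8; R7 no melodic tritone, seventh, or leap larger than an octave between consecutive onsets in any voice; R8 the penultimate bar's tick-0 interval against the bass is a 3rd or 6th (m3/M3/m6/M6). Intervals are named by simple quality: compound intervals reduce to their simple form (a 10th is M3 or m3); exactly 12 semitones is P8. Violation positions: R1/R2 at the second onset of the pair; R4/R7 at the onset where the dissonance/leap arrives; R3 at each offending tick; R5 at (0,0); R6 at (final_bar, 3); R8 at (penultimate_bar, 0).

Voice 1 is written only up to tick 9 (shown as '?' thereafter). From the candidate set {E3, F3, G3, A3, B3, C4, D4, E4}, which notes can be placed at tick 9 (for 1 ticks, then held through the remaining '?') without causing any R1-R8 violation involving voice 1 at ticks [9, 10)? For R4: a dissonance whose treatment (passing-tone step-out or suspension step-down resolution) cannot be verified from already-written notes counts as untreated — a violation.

{B3, C4, E3, E4, G3}

E3: legal
F3: violates R4,R7
G3: legal
A3: violates R4
B3: legal
C4: legal
D4: violates R4
E4: legal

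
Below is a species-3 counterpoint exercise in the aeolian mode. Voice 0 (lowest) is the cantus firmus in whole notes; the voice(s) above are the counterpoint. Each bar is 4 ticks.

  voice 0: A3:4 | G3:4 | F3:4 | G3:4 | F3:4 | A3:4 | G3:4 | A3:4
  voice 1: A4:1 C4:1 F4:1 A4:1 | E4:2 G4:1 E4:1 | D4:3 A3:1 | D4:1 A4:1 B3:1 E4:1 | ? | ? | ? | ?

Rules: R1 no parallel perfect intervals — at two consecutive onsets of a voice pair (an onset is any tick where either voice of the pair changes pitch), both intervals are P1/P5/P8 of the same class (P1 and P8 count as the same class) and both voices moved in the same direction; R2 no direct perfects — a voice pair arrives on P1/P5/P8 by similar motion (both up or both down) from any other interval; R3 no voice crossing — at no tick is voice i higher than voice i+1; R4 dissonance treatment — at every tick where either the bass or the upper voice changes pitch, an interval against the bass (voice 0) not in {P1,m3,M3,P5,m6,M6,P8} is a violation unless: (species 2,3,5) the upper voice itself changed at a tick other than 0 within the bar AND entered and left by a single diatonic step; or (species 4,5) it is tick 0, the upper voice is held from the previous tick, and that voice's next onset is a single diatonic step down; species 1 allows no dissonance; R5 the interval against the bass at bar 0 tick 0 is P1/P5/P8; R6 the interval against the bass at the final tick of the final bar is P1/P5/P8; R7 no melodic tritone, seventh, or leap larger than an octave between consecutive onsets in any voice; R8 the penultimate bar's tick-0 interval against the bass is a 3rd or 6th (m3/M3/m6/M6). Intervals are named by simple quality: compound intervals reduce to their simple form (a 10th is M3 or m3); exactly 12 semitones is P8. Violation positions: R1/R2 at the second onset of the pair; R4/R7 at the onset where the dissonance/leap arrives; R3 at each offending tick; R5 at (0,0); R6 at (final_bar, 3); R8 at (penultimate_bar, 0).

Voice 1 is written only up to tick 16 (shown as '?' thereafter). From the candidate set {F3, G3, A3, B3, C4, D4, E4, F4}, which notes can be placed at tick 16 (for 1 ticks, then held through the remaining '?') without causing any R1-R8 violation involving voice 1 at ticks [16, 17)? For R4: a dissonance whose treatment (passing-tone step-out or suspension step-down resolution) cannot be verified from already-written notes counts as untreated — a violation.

F3: violates R2,R7
G3: violates R4
A3: legal
B3: violates R4
C4: violates R2
D4: legal
E4: violates R4
F4: legal

{A3, D4, F4}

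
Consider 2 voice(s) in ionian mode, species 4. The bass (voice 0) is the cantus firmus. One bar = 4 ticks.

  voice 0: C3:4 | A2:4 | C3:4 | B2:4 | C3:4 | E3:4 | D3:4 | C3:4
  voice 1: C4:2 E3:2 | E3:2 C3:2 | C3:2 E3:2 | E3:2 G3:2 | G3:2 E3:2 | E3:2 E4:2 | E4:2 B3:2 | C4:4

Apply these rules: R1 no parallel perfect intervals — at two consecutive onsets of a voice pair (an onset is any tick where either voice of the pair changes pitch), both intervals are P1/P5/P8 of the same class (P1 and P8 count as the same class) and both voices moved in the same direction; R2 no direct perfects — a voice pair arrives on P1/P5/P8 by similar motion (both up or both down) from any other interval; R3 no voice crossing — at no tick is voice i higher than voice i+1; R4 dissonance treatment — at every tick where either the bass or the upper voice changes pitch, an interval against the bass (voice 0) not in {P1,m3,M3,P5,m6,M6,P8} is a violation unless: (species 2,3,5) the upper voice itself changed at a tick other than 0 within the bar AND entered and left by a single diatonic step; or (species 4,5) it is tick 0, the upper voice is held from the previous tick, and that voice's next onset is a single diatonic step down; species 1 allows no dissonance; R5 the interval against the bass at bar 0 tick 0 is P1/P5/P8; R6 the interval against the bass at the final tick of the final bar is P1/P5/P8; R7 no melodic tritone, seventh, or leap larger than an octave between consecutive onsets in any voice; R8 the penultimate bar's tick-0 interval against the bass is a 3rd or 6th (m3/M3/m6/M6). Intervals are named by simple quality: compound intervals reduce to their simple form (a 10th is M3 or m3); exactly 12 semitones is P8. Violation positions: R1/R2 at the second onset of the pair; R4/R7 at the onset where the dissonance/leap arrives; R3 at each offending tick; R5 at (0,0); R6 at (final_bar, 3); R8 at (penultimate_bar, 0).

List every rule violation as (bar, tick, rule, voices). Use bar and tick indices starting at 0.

bar 0: v0=C3 v1=C4 downbeat P8
bar 1: v0=A2 v1=E3 downbeat P5
bar 2: v0=C3 v1=C3 downbeat P1
bar 3: v0=B2 v1=E3 downbeat P4
bar 4: v0=C3 v1=G3 downbeat P5
bar 5: v0=E3 v1=E3 downbeat P1
bar 6: v0=D3 v1=E4 downbeat M2
bar 7: v0=C3 v1=C4 downbeat P8
  -> R4 @ bar 3 tick 0 v(0, 1): B2/E3 P4 untreated
  -> R4 @ bar 6 tick 0 v(0, 1): D3/E4 M2 untreated
  -> R8 @ bar 6 tick 0 v(0, 1): penult M2 not 3rd/6th

(3, 0, R4, (0, 1))
(6, 0, R4, (0, 1))
(6, 0, R8, (0, 1))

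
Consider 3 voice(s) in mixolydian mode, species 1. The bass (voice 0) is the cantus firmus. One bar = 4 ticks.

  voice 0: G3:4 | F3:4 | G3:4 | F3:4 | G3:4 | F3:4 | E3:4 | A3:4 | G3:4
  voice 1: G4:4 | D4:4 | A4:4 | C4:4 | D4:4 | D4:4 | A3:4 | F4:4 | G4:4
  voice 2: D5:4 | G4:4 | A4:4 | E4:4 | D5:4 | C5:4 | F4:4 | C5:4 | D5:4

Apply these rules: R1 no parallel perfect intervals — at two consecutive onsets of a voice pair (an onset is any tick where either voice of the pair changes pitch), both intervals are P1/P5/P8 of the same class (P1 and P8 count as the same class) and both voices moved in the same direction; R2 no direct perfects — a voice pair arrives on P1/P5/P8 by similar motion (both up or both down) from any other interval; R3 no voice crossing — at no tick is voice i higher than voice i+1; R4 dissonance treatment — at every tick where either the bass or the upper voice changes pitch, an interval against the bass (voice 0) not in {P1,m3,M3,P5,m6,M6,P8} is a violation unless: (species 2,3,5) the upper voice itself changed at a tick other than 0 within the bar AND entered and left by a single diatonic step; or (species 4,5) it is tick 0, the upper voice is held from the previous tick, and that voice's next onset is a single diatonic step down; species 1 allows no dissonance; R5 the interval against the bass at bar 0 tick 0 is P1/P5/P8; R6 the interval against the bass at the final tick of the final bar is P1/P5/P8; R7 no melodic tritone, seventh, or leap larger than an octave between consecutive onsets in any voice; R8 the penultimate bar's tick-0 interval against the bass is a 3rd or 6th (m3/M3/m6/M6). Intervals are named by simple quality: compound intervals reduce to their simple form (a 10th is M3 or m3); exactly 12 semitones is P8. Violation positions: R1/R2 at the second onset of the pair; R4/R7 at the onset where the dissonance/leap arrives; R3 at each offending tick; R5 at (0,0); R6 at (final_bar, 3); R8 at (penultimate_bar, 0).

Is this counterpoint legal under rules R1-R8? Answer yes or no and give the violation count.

No (15 violations)

bar 0: v0=G3 v1=G4 v2=D5 (P5)
bar 1: v0=F3 v1=D4 v2=G4 (M2)
bar 2: v0=G3 v1=A4 v2=A4 (M2)
bar 3: v0=F3 v1=C4 v2=E4 (M7)
bar 4: v0=G3 v1=D4 v2=D5 (P5)
bar 5: v0=F3 v1=D4 v2=C5 (P5)
bar 6: v0=E3 v1=A3 v2=F4 (m2)
bar 7: v0=A3 v1=F4 v2=C5 (m3)
bar 8: v0=G3 v1=G4 v2=D5 (P5)
  R4 @ bar1.0: F3/G4 M2 untreated
  R2 @ bar2.0: D4/G4 P4 -> A4/A4 P1 similar
  R4 @ bar2.0: G3/A4 M2 untreated
  R4 @ bar2.0: G3/A4 M2 untreated
  R2 @ bar3.0: G3/A4 M2 -> F3/C4 P5 similar
  R4 @ bar3.0: F3/E4 M7 untreated
  R1 @ bar4.0: F3/C4 P5 -> G3/D4 P5 similar
  R2 @ bar4.0: F3/E4 M7 -> G3/D5 P5 similar
  R2 @ bar4.0: C4/E4 M3 -> D4/D5 P8 similar
  R7 @ bar4.0: E4->D5 leap 10st
  R1 @ bar5.0: G3/D5 P5 -> F3/C5 P5 similar
  R4 @ bar6.0: E3/A3 P4 untreated
  R4 @ bar6.0: E3/F4 m2 untreated
  R2 @ bar7.0: A3/F4 m6 -> F4/C5 P5 similar
  R1 @ bar8.0: F4/C5 P5 -> G4/D5 P5 similar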